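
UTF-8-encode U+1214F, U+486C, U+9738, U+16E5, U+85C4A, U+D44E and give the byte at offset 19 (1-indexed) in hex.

1-indexed offset 19 is 0-indexed offset 18.
U+1214F → 4-byte form F0 92 85 8F at offsets 0–3.
U+486C → 3-byte form E4 A1 AC at offsets 4–6.
U+9738 → 3-byte form E9 9C B8 at offsets 7–9.
U+16E5 → 3-byte form E1 9B A5 at offsets 10–12.
U+85C4A → 4-byte form F2 85 B1 8A at offsets 13–16.
U+D44E → 3-byte form ED 91 8E at offsets 17–19.
Offset 18 falls in char 6's range; it's byte 2 of ED 91 8E = 0x91.

0x91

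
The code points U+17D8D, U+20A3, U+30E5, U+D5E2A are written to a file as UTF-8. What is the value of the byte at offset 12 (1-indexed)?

1-indexed offset 12 is 0-indexed offset 11.
U+17D8D → 4-byte form F0 97 B6 8D at offsets 0–3.
U+20A3 → 3-byte form E2 82 A3 at offsets 4–6.
U+30E5 → 3-byte form E3 83 A5 at offsets 7–9.
U+D5E2A → 4-byte form F3 95 B8 AA at offsets 10–13.
Offset 11 falls in char 4's range; it's byte 2 of F3 95 B8 AA = 0x95.

0x95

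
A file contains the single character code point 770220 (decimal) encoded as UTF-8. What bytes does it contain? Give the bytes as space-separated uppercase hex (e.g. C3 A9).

F2 BC 82 AC

U+BC0AC = 0xBC0AC = 770220 decimal. In range U+10000–U+10FFFF → 4-byte form: 11110xxx 10xxxxxx 10xxxxxx 10xxxxxx.
Binary (21 bits): 010111100000010101100.
Split 3+6+6+6: 010 | 111100 | 000010 | 101100.
Byte 1: 11110010 = 0xF2.
Byte 2: 10111100 = 0xBC.
Byte 3: 10000010 = 0x82.
Byte 4: 10101100 = 0xAC.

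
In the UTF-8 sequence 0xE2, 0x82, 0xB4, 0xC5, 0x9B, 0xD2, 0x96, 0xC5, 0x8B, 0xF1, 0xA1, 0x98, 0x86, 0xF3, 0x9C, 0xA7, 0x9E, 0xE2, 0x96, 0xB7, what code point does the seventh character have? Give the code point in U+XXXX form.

Offset 0: leading byte 0xE2 = 11100010 → 3-byte char #1 = E2 82 B4.
Offset 3: leading byte 0xC5 = 11000101 → 2-byte char #2 = C5 9B.
Offset 5: leading byte 0xD2 = 11010010 → 2-byte char #3 = D2 96.
Offset 7: leading byte 0xC5 = 11000101 → 2-byte char #4 = C5 8B.
Offset 9: leading byte 0xF1 = 11110001 → 4-byte char #5 = F1 A1 98 86.
Offset 13: leading byte 0xF3 = 11110011 → 4-byte char #6 = F3 9C A7 9E.
Offset 17: leading byte 0xE2 = 11100010 → 3-byte char #7 = E2 96 B7.
Leading byte 0xE2 = 11100010 matches 1110xxxx → 3-byte sequence.
Byte 1: 0xE2 = 11100010, payload 0010 (4 bits).
Byte 2: 0x96 = 10010110 (10xxxxxx ✓), payload 010110.
Byte 3: 0xB7 = 10110111 (10xxxxxx ✓), payload 110111.
Concatenate: 0010010110110111 = 0x25B7 (16 bits → U+25B7).

U+25B7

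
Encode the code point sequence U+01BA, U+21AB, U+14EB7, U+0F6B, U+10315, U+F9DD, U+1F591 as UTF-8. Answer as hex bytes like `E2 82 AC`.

C6 BA E2 86 AB F0 94 BA B7 E0 BD AB F0 90 8C 95 EF A7 9D F0 9F 96 91

U+01BA: 2-byte form → C6 BA.
U+21AB: 3-byte form → E2 86 AB.
U+14EB7: 4-byte form → F0 94 BA B7.
U+0F6B: 3-byte form → E0 BD AB.
U+10315: 4-byte form → F0 90 8C 95.
U+F9DD: 3-byte form → EF A7 9D.
U+1F591: 4-byte form → F0 9F 96 91.
Concatenated (23 bytes): C6 BA E2 86 AB F0 94 BA B7 E0 BD AB F0 90 8C 95 EF A7 9D F0 9F 96 91.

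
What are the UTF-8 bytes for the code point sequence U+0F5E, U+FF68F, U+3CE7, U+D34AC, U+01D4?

E0 BD 9E F3 BF 9A 8F E3 B3 A7 F3 93 92 AC C7 94

U+0F5E: 3-byte form → E0 BD 9E.
U+FF68F: 4-byte form → F3 BF 9A 8F.
U+3CE7: 3-byte form → E3 B3 A7.
U+D34AC: 4-byte form → F3 93 92 AC.
U+01D4: 2-byte form → C7 94.
Concatenated (16 bytes): E0 BD 9E F3 BF 9A 8F E3 B3 A7 F3 93 92 AC C7 94.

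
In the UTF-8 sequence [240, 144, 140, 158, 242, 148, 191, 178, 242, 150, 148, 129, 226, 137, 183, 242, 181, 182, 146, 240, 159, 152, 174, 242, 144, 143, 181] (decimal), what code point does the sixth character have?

U+1F62E

Offset 0: leading byte 0xF0 = 11110000 → 4-byte char #1 = F0 90 8C 9E.
Offset 4: leading byte 0xF2 = 11110010 → 4-byte char #2 = F2 94 BF B2.
Offset 8: leading byte 0xF2 = 11110010 → 4-byte char #3 = F2 96 94 81.
Offset 12: leading byte 0xE2 = 11100010 → 3-byte char #4 = E2 89 B7.
Offset 15: leading byte 0xF2 = 11110010 → 4-byte char #5 = F2 B5 B6 92.
Offset 19: leading byte 0xF0 = 11110000 → 4-byte char #6 = F0 9F 98 AE.
Leading byte 0xF0 = 11110000 matches 11110xxx → 4-byte sequence.
Byte 1: 0xF0 = 11110000, payload 000 (3 bits).
Byte 2: 0x9F = 10011111 (10xxxxxx ✓), payload 011111.
Byte 3: 0x98 = 10011000 (10xxxxxx ✓), payload 011000.
Byte 4: 0xAE = 10101110 (10xxxxxx ✓), payload 101110.
Concatenate: 000011111011000101110 = 0x1F62E (21 bits → U+1F62E).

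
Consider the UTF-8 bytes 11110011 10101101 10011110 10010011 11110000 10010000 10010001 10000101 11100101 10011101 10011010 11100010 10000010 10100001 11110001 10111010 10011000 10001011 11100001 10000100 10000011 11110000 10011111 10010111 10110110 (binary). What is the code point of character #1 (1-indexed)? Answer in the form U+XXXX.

U+ED793

Offset 0: leading byte 0xF3 = 11110011 → 4-byte char #1 = F3 AD 9E 93.
Leading byte 0xF3 = 11110011 matches 11110xxx → 4-byte sequence.
Byte 1: 0xF3 = 11110011, payload 011 (3 bits).
Byte 2: 0xAD = 10101101 (10xxxxxx ✓), payload 101101.
Byte 3: 0x9E = 10011110 (10xxxxxx ✓), payload 011110.
Byte 4: 0x93 = 10010011 (10xxxxxx ✓), payload 010011.
Concatenate: 011101101011110010011 = 0xED793 (21 bits → U+ED793).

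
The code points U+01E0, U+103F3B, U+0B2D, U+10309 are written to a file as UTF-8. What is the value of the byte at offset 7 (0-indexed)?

U+01E0 → 2-byte form C7 A0 at offsets 0–1.
U+103F3B → 4-byte form F4 83 BC BB at offsets 2–5.
U+0B2D → 3-byte form E0 AC AD at offsets 6–8.
Offset 7 falls in char 3's range; it's byte 2 of E0 AC AD = 0xAC.

0xAC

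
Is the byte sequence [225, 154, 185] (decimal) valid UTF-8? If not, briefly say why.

Leading byte 0xE1 = 11100001 → 3-byte form.
Continuation bytes 0x9A=10011010, 0xB9=10111001 all match 10xxxxxx.
Decoded value 0x16B9 is ≥ 0x800 (shortest form) and not a surrogate.

valid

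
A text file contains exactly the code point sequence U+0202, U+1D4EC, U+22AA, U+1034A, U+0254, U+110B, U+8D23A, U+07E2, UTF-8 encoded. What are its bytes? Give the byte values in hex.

C8 82 F0 9D 93 AC E2 8A AA F0 90 8D 8A C9 94 E1 84 8B F2 8D 88 BA DF A2

U+0202: 2-byte form → C8 82.
U+1D4EC: 4-byte form → F0 9D 93 AC.
U+22AA: 3-byte form → E2 8A AA.
U+1034A: 4-byte form → F0 90 8D 8A.
U+0254: 2-byte form → C9 94.
U+110B: 3-byte form → E1 84 8B.
U+8D23A: 4-byte form → F2 8D 88 BA.
U+07E2: 2-byte form → DF A2.
Concatenated (24 bytes): C8 82 F0 9D 93 AC E2 8A AA F0 90 8D 8A C9 94 E1 84 8B F2 8D 88 BA DF A2.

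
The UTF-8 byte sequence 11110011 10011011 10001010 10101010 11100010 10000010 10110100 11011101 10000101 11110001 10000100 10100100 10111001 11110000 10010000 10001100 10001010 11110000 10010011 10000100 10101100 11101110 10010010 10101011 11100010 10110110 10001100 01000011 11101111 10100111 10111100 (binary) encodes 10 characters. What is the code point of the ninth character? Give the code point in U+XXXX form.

U+0043

Offset 0: leading byte 0xF3 = 11110011 → 4-byte char #1 = F3 9B 8A AA.
Offset 4: leading byte 0xE2 = 11100010 → 3-byte char #2 = E2 82 B4.
Offset 7: leading byte 0xDD = 11011101 → 2-byte char #3 = DD 85.
Offset 9: leading byte 0xF1 = 11110001 → 4-byte char #4 = F1 84 A4 B9.
Offset 13: leading byte 0xF0 = 11110000 → 4-byte char #5 = F0 90 8C 8A.
Offset 17: leading byte 0xF0 = 11110000 → 4-byte char #6 = F0 93 84 AC.
Offset 21: leading byte 0xEE = 11101110 → 3-byte char #7 = EE 92 AB.
Offset 24: leading byte 0xE2 = 11100010 → 3-byte char #8 = E2 B6 8C.
Offset 27: leading byte 0x43 = 01000011 → 1-byte char #9 = 43.
Leading byte 0x43 = 01000011 matches 0xxxxxxx → 1-byte sequence.
Byte 1: 0x43 = 01000011, payload 1000011 (7 bits).
Concatenate: 1000011 = 0x43 (7 bits → U+0043).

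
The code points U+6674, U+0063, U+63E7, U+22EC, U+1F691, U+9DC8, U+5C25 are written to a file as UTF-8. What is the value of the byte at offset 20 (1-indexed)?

1-indexed offset 20 is 0-indexed offset 19.
U+6674 → 3-byte form E6 99 B4 at offsets 0–2.
U+0063 → 1-byte form 63 at offsets 3–3.
U+63E7 → 3-byte form E6 8F A7 at offsets 4–6.
U+22EC → 3-byte form E2 8B AC at offsets 7–9.
U+1F691 → 4-byte form F0 9F 9A 91 at offsets 10–13.
U+9DC8 → 3-byte form E9 B7 88 at offsets 14–16.
U+5C25 → 3-byte form E5 B0 A5 at offsets 17–19.
Offset 19 falls in char 7's range; it's byte 3 of E5 B0 A5 = 0xA5.

0xA5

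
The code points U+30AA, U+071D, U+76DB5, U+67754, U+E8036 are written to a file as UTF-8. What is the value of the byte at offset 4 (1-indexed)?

1-indexed offset 4 is 0-indexed offset 3.
U+30AA → 3-byte form E3 82 AA at offsets 0–2.
U+071D → 2-byte form DC 9D at offsets 3–4.
Offset 3 falls in char 2's range; it's byte 1 of DC 9D = 0xDC.

0xDC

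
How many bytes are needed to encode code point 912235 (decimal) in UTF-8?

4

U+DEB6B = 0xDEB6B. UTF-8 uses 1 byte below 0x80, 2 below 0x800, 3 below 0x10000, 4 up to 0x10FFFF. 0xDEB6B is in U+10000–U+10FFFF → 4 bytes.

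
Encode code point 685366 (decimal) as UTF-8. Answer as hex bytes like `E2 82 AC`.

U+A7536 = 0xA7536 = 685366 decimal. In range U+10000–U+10FFFF → 4-byte form: 11110xxx 10xxxxxx 10xxxxxx 10xxxxxx.
Binary (21 bits): 010100111010100110110.
Split 3+6+6+6: 010 | 100111 | 010100 | 110110.
Byte 1: 11110010 = 0xF2.
Byte 2: 10100111 = 0xA7.
Byte 3: 10010100 = 0x94.
Byte 4: 10110110 = 0xB6.

F2 A7 94 B6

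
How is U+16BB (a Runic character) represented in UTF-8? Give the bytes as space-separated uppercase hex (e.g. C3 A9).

E1 9A BB

U+16BB = 0x16BB = 5819 decimal. In range U+0800–U+FFFF → 3-byte form: 1110xxxx 10xxxxxx 10xxxxxx.
Binary (16 bits): 0001011010111011.
Split 4+6+6: 0001 | 011010 | 111011.
Byte 1: 11100001 = 0xE1.
Byte 2: 10011010 = 0x9A.
Byte 3: 10111011 = 0xBB.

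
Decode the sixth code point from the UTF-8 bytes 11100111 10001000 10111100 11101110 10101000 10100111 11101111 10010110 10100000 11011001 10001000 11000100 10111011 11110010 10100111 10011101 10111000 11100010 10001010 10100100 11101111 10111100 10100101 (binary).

U+A7778

Offset 0: leading byte 0xE7 = 11100111 → 3-byte char #1 = E7 88 BC.
Offset 3: leading byte 0xEE = 11101110 → 3-byte char #2 = EE A8 A7.
Offset 6: leading byte 0xEF = 11101111 → 3-byte char #3 = EF 96 A0.
Offset 9: leading byte 0xD9 = 11011001 → 2-byte char #4 = D9 88.
Offset 11: leading byte 0xC4 = 11000100 → 2-byte char #5 = C4 BB.
Offset 13: leading byte 0xF2 = 11110010 → 4-byte char #6 = F2 A7 9D B8.
Leading byte 0xF2 = 11110010 matches 11110xxx → 4-byte sequence.
Byte 1: 0xF2 = 11110010, payload 010 (3 bits).
Byte 2: 0xA7 = 10100111 (10xxxxxx ✓), payload 100111.
Byte 3: 0x9D = 10011101 (10xxxxxx ✓), payload 011101.
Byte 4: 0xB8 = 10111000 (10xxxxxx ✓), payload 111000.
Concatenate: 010100111011101111000 = 0xA7778 (21 bits → U+A7778).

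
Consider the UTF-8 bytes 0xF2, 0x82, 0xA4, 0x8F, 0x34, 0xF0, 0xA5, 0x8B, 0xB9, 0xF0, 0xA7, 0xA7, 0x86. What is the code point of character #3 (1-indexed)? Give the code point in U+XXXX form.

Offset 0: leading byte 0xF2 = 11110010 → 4-byte char #1 = F2 82 A4 8F.
Offset 4: leading byte 0x34 = 00110100 → 1-byte char #2 = 34.
Offset 5: leading byte 0xF0 = 11110000 → 4-byte char #3 = F0 A5 8B B9.
Leading byte 0xF0 = 11110000 matches 11110xxx → 4-byte sequence.
Byte 1: 0xF0 = 11110000, payload 000 (3 bits).
Byte 2: 0xA5 = 10100101 (10xxxxxx ✓), payload 100101.
Byte 3: 0x8B = 10001011 (10xxxxxx ✓), payload 001011.
Byte 4: 0xB9 = 10111001 (10xxxxxx ✓), payload 111001.
Concatenate: 000100101001011111001 = 0x252F9 (21 bits → U+252F9).

U+252F9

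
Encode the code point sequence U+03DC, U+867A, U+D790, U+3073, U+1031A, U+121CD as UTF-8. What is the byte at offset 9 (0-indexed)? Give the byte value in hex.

U+03DC → 2-byte form CF 9C at offsets 0–1.
U+867A → 3-byte form E8 99 BA at offsets 2–4.
U+D790 → 3-byte form ED 9E 90 at offsets 5–7.
U+3073 → 3-byte form E3 81 B3 at offsets 8–10.
Offset 9 falls in char 4's range; it's byte 2 of E3 81 B3 = 0x81.

0x81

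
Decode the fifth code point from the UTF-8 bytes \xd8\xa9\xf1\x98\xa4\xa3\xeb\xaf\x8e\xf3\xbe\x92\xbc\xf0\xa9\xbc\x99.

Offset 0: leading byte 0xD8 = 11011000 → 2-byte char #1 = D8 A9.
Offset 2: leading byte 0xF1 = 11110001 → 4-byte char #2 = F1 98 A4 A3.
Offset 6: leading byte 0xEB = 11101011 → 3-byte char #3 = EB AF 8E.
Offset 9: leading byte 0xF3 = 11110011 → 4-byte char #4 = F3 BE 92 BC.
Offset 13: leading byte 0xF0 = 11110000 → 4-byte char #5 = F0 A9 BC 99.
Leading byte 0xF0 = 11110000 matches 11110xxx → 4-byte sequence.
Byte 1: 0xF0 = 11110000, payload 000 (3 bits).
Byte 2: 0xA9 = 10101001 (10xxxxxx ✓), payload 101001.
Byte 3: 0xBC = 10111100 (10xxxxxx ✓), payload 111100.
Byte 4: 0x99 = 10011001 (10xxxxxx ✓), payload 011001.
Concatenate: 000101001111100011001 = 0x29F19 (21 bits → U+29F19).

U+29F19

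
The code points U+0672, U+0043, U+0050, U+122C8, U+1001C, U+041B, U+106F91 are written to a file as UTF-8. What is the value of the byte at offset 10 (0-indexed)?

0x80

U+0672 → 2-byte form D9 B2 at offsets 0–1.
U+0043 → 1-byte form 43 at offsets 2–2.
U+0050 → 1-byte form 50 at offsets 3–3.
U+122C8 → 4-byte form F0 92 8B 88 at offsets 4–7.
U+1001C → 4-byte form F0 90 80 9C at offsets 8–11.
Offset 10 falls in char 5's range; it's byte 3 of F0 90 80 9C = 0x80.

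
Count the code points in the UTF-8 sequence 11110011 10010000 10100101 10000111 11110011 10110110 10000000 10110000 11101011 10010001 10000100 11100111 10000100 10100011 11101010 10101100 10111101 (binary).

5

Byte at offset 0: 0xF3 = 11110011 → 4-byte char (#1). Advance 4.
Byte at offset 4: 0xF3 = 11110011 → 4-byte char (#2). Advance 4.
Byte at offset 8: 0xEB = 11101011 → 3-byte char (#3). Advance 3.
Byte at offset 11: 0xE7 = 11100111 → 3-byte char (#4). Advance 3.
Byte at offset 14: 0xEA = 11101010 → 3-byte char (#5). Advance 3.
Reached end at offset 17 after 5 code points.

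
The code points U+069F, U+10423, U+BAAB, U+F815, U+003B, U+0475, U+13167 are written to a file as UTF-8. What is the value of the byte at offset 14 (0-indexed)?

U+069F → 2-byte form DA 9F at offsets 0–1.
U+10423 → 4-byte form F0 90 90 A3 at offsets 2–5.
U+BAAB → 3-byte form EB AA AB at offsets 6–8.
U+F815 → 3-byte form EF A0 95 at offsets 9–11.
U+003B → 1-byte form 3B at offsets 12–12.
U+0475 → 2-byte form D1 B5 at offsets 13–14.
Offset 14 falls in char 6's range; it's byte 2 of D1 B5 = 0xB5.

0xB5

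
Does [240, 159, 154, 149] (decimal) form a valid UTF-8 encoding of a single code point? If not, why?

Leading byte 0xF0 = 11110000 → 4-byte form.
Continuation bytes 0x9F=10011111, 0x9A=10011010, 0x95=10010101 all match 10xxxxxx.
Decoded value 0x1F695 is ≥ 0x10000 (shortest form) and not a surrogate.

valid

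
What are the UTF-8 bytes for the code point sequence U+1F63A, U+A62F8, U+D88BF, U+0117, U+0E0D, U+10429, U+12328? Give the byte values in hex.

F0 9F 98 BA F2 A6 8B B8 F3 98 A2 BF C4 97 E0 B8 8D F0 90 90 A9 F0 92 8C A8

U+1F63A: 4-byte form → F0 9F 98 BA.
U+A62F8: 4-byte form → F2 A6 8B B8.
U+D88BF: 4-byte form → F3 98 A2 BF.
U+0117: 2-byte form → C4 97.
U+0E0D: 3-byte form → E0 B8 8D.
U+10429: 4-byte form → F0 90 90 A9.
U+12328: 4-byte form → F0 92 8C A8.
Concatenated (25 bytes): F0 9F 98 BA F2 A6 8B B8 F3 98 A2 BF C4 97 E0 B8 8D F0 90 90 A9 F0 92 8C A8.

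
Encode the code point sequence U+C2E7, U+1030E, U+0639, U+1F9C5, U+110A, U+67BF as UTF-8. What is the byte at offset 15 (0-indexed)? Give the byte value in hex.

0x8A

U+C2E7 → 3-byte form EC 8B A7 at offsets 0–2.
U+1030E → 4-byte form F0 90 8C 8E at offsets 3–6.
U+0639 → 2-byte form D8 B9 at offsets 7–8.
U+1F9C5 → 4-byte form F0 9F A7 85 at offsets 9–12.
U+110A → 3-byte form E1 84 8A at offsets 13–15.
Offset 15 falls in char 5's range; it's byte 3 of E1 84 8A = 0x8A.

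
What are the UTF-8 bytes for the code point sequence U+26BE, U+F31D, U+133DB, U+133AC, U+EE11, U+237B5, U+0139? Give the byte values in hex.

E2 9A BE EF 8C 9D F0 93 8F 9B F0 93 8E AC EE B8 91 F0 A3 9E B5 C4 B9

U+26BE: 3-byte form → E2 9A BE.
U+F31D: 3-byte form → EF 8C 9D.
U+133DB: 4-byte form → F0 93 8F 9B.
U+133AC: 4-byte form → F0 93 8E AC.
U+EE11: 3-byte form → EE B8 91.
U+237B5: 4-byte form → F0 A3 9E B5.
U+0139: 2-byte form → C4 B9.
Concatenated (23 bytes): E2 9A BE EF 8C 9D F0 93 8F 9B F0 93 8E AC EE B8 91 F0 A3 9E B5 C4 B9.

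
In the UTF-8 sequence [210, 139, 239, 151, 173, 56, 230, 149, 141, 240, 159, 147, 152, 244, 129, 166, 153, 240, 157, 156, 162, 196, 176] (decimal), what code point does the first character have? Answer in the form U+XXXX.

U+048B

Offset 0: leading byte 0xD2 = 11010010 → 2-byte char #1 = D2 8B.
Leading byte 0xD2 = 11010010 matches 110xxxxx → 2-byte sequence.
Byte 1: 0xD2 = 11010010, payload 10010 (5 bits).
Byte 2: 0x8B = 10001011 (10xxxxxx ✓), payload 001011.
Concatenate: 10010001011 = 0x48B (11 bits → U+048B).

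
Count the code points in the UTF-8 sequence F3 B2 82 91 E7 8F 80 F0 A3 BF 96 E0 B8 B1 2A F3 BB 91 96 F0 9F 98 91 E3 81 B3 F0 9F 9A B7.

Byte at offset 0: 0xF3 = 11110011 → 4-byte char (#1). Advance 4.
Byte at offset 4: 0xE7 = 11100111 → 3-byte char (#2). Advance 3.
Byte at offset 7: 0xF0 = 11110000 → 4-byte char (#3). Advance 4.
Byte at offset 11: 0xE0 = 11100000 → 3-byte char (#4). Advance 3.
Byte at offset 14: 0x2A = 00101010 → 1-byte char (#5). Advance 1.
Byte at offset 15: 0xF3 = 11110011 → 4-byte char (#6). Advance 4.
Byte at offset 19: 0xF0 = 11110000 → 4-byte char (#7). Advance 4.
Byte at offset 23: 0xE3 = 11100011 → 3-byte char (#8). Advance 3.
Byte at offset 26: 0xF0 = 11110000 → 4-byte char (#9). Advance 4.
Reached end at offset 30 after 9 code points.

9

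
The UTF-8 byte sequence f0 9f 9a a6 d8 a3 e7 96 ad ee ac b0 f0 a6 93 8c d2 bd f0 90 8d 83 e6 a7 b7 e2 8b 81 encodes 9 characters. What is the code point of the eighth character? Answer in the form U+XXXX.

Offset 0: leading byte 0xF0 = 11110000 → 4-byte char #1 = F0 9F 9A A6.
Offset 4: leading byte 0xD8 = 11011000 → 2-byte char #2 = D8 A3.
Offset 6: leading byte 0xE7 = 11100111 → 3-byte char #3 = E7 96 AD.
Offset 9: leading byte 0xEE = 11101110 → 3-byte char #4 = EE AC B0.
Offset 12: leading byte 0xF0 = 11110000 → 4-byte char #5 = F0 A6 93 8C.
Offset 16: leading byte 0xD2 = 11010010 → 2-byte char #6 = D2 BD.
Offset 18: leading byte 0xF0 = 11110000 → 4-byte char #7 = F0 90 8D 83.
Offset 22: leading byte 0xE6 = 11100110 → 3-byte char #8 = E6 A7 B7.
Leading byte 0xE6 = 11100110 matches 1110xxxx → 3-byte sequence.
Byte 1: 0xE6 = 11100110, payload 0110 (4 bits).
Byte 2: 0xA7 = 10100111 (10xxxxxx ✓), payload 100111.
Byte 3: 0xB7 = 10110111 (10xxxxxx ✓), payload 110111.
Concatenate: 0110100111110111 = 0x69F7 (16 bits → U+69F7).

U+69F7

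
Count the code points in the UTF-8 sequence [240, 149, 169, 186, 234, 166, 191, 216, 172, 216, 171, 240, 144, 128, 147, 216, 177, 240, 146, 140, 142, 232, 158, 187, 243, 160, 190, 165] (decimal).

Byte at offset 0: 0xF0 = 11110000 → 4-byte char (#1). Advance 4.
Byte at offset 4: 0xEA = 11101010 → 3-byte char (#2). Advance 3.
Byte at offset 7: 0xD8 = 11011000 → 2-byte char (#3). Advance 2.
Byte at offset 9: 0xD8 = 11011000 → 2-byte char (#4). Advance 2.
Byte at offset 11: 0xF0 = 11110000 → 4-byte char (#5). Advance 4.
Byte at offset 15: 0xD8 = 11011000 → 2-byte char (#6). Advance 2.
Byte at offset 17: 0xF0 = 11110000 → 4-byte char (#7). Advance 4.
Byte at offset 21: 0xE8 = 11101000 → 3-byte char (#8). Advance 3.
Byte at offset 24: 0xF3 = 11110011 → 4-byte char (#9). Advance 4.
Reached end at offset 28 after 9 code points.

9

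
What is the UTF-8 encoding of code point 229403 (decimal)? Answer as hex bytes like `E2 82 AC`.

U+3801B = 0x3801B = 229403 decimal. In range U+10000–U+10FFFF → 4-byte form: 11110xxx 10xxxxxx 10xxxxxx 10xxxxxx.
Binary (21 bits): 000111000000000011011.
Split 3+6+6+6: 000 | 111000 | 000000 | 011011.
Byte 1: 11110000 = 0xF0.
Byte 2: 10111000 = 0xB8.
Byte 3: 10000000 = 0x80.
Byte 4: 10011011 = 0x9B.

F0 B8 80 9B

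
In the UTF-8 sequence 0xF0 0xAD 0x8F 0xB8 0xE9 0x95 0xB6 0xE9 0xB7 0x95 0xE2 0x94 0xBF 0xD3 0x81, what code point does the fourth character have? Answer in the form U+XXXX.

U+253F

Offset 0: leading byte 0xF0 = 11110000 → 4-byte char #1 = F0 AD 8F B8.
Offset 4: leading byte 0xE9 = 11101001 → 3-byte char #2 = E9 95 B6.
Offset 7: leading byte 0xE9 = 11101001 → 3-byte char #3 = E9 B7 95.
Offset 10: leading byte 0xE2 = 11100010 → 3-byte char #4 = E2 94 BF.
Leading byte 0xE2 = 11100010 matches 1110xxxx → 3-byte sequence.
Byte 1: 0xE2 = 11100010, payload 0010 (4 bits).
Byte 2: 0x94 = 10010100 (10xxxxxx ✓), payload 010100.
Byte 3: 0xBF = 10111111 (10xxxxxx ✓), payload 111111.
Concatenate: 0010010100111111 = 0x253F (16 bits → U+253F).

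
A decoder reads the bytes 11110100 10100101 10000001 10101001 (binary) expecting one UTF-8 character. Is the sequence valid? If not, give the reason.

Leading byte 0xF4 = 11110100 → 4-byte form.
Payload = 0x125069, which exceeds U+10FFFF, the maximum Unicode code point. (Leading bytes F5–FF, or F4 followed by ≥ 0x90, are invalid.)

invalid (encodes a value above U+10FFFF)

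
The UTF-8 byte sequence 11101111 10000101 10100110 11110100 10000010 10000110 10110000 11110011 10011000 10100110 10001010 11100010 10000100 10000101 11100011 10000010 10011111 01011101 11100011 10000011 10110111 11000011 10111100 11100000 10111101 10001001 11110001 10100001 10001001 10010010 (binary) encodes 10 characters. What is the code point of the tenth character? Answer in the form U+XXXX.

Offset 0: leading byte 0xEF = 11101111 → 3-byte char #1 = EF 85 A6.
Offset 3: leading byte 0xF4 = 11110100 → 4-byte char #2 = F4 82 86 B0.
Offset 7: leading byte 0xF3 = 11110011 → 4-byte char #3 = F3 98 A6 8A.
Offset 11: leading byte 0xE2 = 11100010 → 3-byte char #4 = E2 84 85.
Offset 14: leading byte 0xE3 = 11100011 → 3-byte char #5 = E3 82 9F.
Offset 17: leading byte 0x5D = 01011101 → 1-byte char #6 = 5D.
Offset 18: leading byte 0xE3 = 11100011 → 3-byte char #7 = E3 83 B7.
Offset 21: leading byte 0xC3 = 11000011 → 2-byte char #8 = C3 BC.
Offset 23: leading byte 0xE0 = 11100000 → 3-byte char #9 = E0 BD 89.
Offset 26: leading byte 0xF1 = 11110001 → 4-byte char #10 = F1 A1 89 92.
Leading byte 0xF1 = 11110001 matches 11110xxx → 4-byte sequence.
Byte 1: 0xF1 = 11110001, payload 001 (3 bits).
Byte 2: 0xA1 = 10100001 (10xxxxxx ✓), payload 100001.
Byte 3: 0x89 = 10001001 (10xxxxxx ✓), payload 001001.
Byte 4: 0x92 = 10010010 (10xxxxxx ✓), payload 010010.
Concatenate: 001100001001001010010 = 0x61252 (21 bits → U+61252).

U+61252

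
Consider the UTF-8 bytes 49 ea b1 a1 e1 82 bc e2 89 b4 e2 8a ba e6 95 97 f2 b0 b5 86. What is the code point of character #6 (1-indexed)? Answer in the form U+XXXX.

U+6557

Offset 0: leading byte 0x49 = 01001001 → 1-byte char #1 = 49.
Offset 1: leading byte 0xEA = 11101010 → 3-byte char #2 = EA B1 A1.
Offset 4: leading byte 0xE1 = 11100001 → 3-byte char #3 = E1 82 BC.
Offset 7: leading byte 0xE2 = 11100010 → 3-byte char #4 = E2 89 B4.
Offset 10: leading byte 0xE2 = 11100010 → 3-byte char #5 = E2 8A BA.
Offset 13: leading byte 0xE6 = 11100110 → 3-byte char #6 = E6 95 97.
Leading byte 0xE6 = 11100110 matches 1110xxxx → 3-byte sequence.
Byte 1: 0xE6 = 11100110, payload 0110 (4 bits).
Byte 2: 0x95 = 10010101 (10xxxxxx ✓), payload 010101.
Byte 3: 0x97 = 10010111 (10xxxxxx ✓), payload 010111.
Concatenate: 0110010101010111 = 0x6557 (16 bits → U+6557).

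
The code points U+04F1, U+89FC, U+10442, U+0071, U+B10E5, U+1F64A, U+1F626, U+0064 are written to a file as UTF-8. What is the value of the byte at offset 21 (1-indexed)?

0x98

1-indexed offset 21 is 0-indexed offset 20.
U+04F1 → 2-byte form D3 B1 at offsets 0–1.
U+89FC → 3-byte form E8 A7 BC at offsets 2–4.
U+10442 → 4-byte form F0 90 91 82 at offsets 5–8.
U+0071 → 1-byte form 71 at offsets 9–9.
U+B10E5 → 4-byte form F2 B1 83 A5 at offsets 10–13.
U+1F64A → 4-byte form F0 9F 99 8A at offsets 14–17.
U+1F626 → 4-byte form F0 9F 98 A6 at offsets 18–21.
Offset 20 falls in char 7's range; it's byte 3 of F0 9F 98 A6 = 0x98.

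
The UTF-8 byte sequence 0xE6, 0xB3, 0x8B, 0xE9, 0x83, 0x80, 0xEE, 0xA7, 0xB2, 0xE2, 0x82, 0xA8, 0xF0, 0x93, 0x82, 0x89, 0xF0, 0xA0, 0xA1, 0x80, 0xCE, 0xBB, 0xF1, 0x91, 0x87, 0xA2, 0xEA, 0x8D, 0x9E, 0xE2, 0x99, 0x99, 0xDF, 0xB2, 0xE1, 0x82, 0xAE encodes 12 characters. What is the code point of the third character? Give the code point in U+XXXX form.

U+E9F2

Offset 0: leading byte 0xE6 = 11100110 → 3-byte char #1 = E6 B3 8B.
Offset 3: leading byte 0xE9 = 11101001 → 3-byte char #2 = E9 83 80.
Offset 6: leading byte 0xEE = 11101110 → 3-byte char #3 = EE A7 B2.
Leading byte 0xEE = 11101110 matches 1110xxxx → 3-byte sequence.
Byte 1: 0xEE = 11101110, payload 1110 (4 bits).
Byte 2: 0xA7 = 10100111 (10xxxxxx ✓), payload 100111.
Byte 3: 0xB2 = 10110010 (10xxxxxx ✓), payload 110010.
Concatenate: 1110100111110010 = 0xE9F2 (16 bits → U+E9F2).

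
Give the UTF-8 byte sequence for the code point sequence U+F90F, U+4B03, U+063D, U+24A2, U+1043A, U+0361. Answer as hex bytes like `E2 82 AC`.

EF A4 8F E4 AC 83 D8 BD E2 92 A2 F0 90 90 BA CD A1

U+F90F: 3-byte form → EF A4 8F.
U+4B03: 3-byte form → E4 AC 83.
U+063D: 2-byte form → D8 BD.
U+24A2: 3-byte form → E2 92 A2.
U+1043A: 4-byte form → F0 90 90 BA.
U+0361: 2-byte form → CD A1.
Concatenated (17 bytes): EF A4 8F E4 AC 83 D8 BD E2 92 A2 F0 90 90 BA CD A1.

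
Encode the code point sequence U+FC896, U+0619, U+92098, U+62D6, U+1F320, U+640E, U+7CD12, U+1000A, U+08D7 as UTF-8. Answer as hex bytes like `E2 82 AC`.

U+FC896: 4-byte form → F3 BC A2 96.
U+0619: 2-byte form → D8 99.
U+92098: 4-byte form → F2 92 82 98.
U+62D6: 3-byte form → E6 8B 96.
U+1F320: 4-byte form → F0 9F 8C A0.
U+640E: 3-byte form → E6 90 8E.
U+7CD12: 4-byte form → F1 BC B4 92.
U+1000A: 4-byte form → F0 90 80 8A.
U+08D7: 3-byte form → E0 A3 97.
Concatenated (31 bytes): F3 BC A2 96 D8 99 F2 92 82 98 E6 8B 96 F0 9F 8C A0 E6 90 8E F1 BC B4 92 F0 90 80 8A E0 A3 97.

F3 BC A2 96 D8 99 F2 92 82 98 E6 8B 96 F0 9F 8C A0 E6 90 8E F1 BC B4 92 F0 90 80 8A E0 A3 97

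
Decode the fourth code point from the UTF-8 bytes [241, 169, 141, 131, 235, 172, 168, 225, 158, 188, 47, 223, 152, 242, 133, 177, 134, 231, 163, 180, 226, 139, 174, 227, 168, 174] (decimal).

U+002F

Offset 0: leading byte 0xF1 = 11110001 → 4-byte char #1 = F1 A9 8D 83.
Offset 4: leading byte 0xEB = 11101011 → 3-byte char #2 = EB AC A8.
Offset 7: leading byte 0xE1 = 11100001 → 3-byte char #3 = E1 9E BC.
Offset 10: leading byte 0x2F = 00101111 → 1-byte char #4 = 2F.
Leading byte 0x2F = 00101111 matches 0xxxxxxx → 1-byte sequence.
Byte 1: 0x2F = 00101111, payload 0101111 (7 bits).
Concatenate: 0101111 = 0x2F (7 bits → U+002F).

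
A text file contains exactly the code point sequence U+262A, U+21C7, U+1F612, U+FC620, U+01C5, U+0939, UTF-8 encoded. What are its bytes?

U+262A: 3-byte form → E2 98 AA.
U+21C7: 3-byte form → E2 87 87.
U+1F612: 4-byte form → F0 9F 98 92.
U+FC620: 4-byte form → F3 BC 98 A0.
U+01C5: 2-byte form → C7 85.
U+0939: 3-byte form → E0 A4 B9.
Concatenated (19 bytes): E2 98 AA E2 87 87 F0 9F 98 92 F3 BC 98 A0 C7 85 E0 A4 B9.

E2 98 AA E2 87 87 F0 9F 98 92 F3 BC 98 A0 C7 85 E0 A4 B9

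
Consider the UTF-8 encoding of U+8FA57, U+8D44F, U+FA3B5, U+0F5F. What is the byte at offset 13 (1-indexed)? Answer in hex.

1-indexed offset 13 is 0-indexed offset 12.
U+8FA57 → 4-byte form F2 8F A9 97 at offsets 0–3.
U+8D44F → 4-byte form F2 8D 91 8F at offsets 4–7.
U+FA3B5 → 4-byte form F3 BA 8E B5 at offsets 8–11.
U+0F5F → 3-byte form E0 BD 9F at offsets 12–14.
Offset 12 falls in char 4's range; it's byte 1 of E0 BD 9F = 0xE0.

0xE0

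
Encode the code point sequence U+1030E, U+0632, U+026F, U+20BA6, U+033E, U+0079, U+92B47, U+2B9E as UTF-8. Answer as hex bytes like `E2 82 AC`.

F0 90 8C 8E D8 B2 C9 AF F0 A0 AE A6 CC BE 79 F2 92 AD 87 E2 AE 9E

U+1030E: 4-byte form → F0 90 8C 8E.
U+0632: 2-byte form → D8 B2.
U+026F: 2-byte form → C9 AF.
U+20BA6: 4-byte form → F0 A0 AE A6.
U+033E: 2-byte form → CC BE.
U+0079: 1-byte form → 79.
U+92B47: 4-byte form → F2 92 AD 87.
U+2B9E: 3-byte form → E2 AE 9E.
Concatenated (22 bytes): F0 90 8C 8E D8 B2 C9 AF F0 A0 AE A6 CC BE 79 F2 92 AD 87 E2 AE 9E.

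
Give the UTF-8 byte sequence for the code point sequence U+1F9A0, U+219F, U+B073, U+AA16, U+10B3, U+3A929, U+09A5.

F0 9F A6 A0 E2 86 9F EB 81 B3 EA A8 96 E1 82 B3 F0 BA A4 A9 E0 A6 A5

U+1F9A0: 4-byte form → F0 9F A6 A0.
U+219F: 3-byte form → E2 86 9F.
U+B073: 3-byte form → EB 81 B3.
U+AA16: 3-byte form → EA A8 96.
U+10B3: 3-byte form → E1 82 B3.
U+3A929: 4-byte form → F0 BA A4 A9.
U+09A5: 3-byte form → E0 A6 A5.
Concatenated (23 bytes): F0 9F A6 A0 E2 86 9F EB 81 B3 EA A8 96 E1 82 B3 F0 BA A4 A9 E0 A6 A5.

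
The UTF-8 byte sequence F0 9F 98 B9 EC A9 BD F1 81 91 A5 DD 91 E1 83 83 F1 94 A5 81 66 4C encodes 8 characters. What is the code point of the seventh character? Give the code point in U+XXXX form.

U+0066

Offset 0: leading byte 0xF0 = 11110000 → 4-byte char #1 = F0 9F 98 B9.
Offset 4: leading byte 0xEC = 11101100 → 3-byte char #2 = EC A9 BD.
Offset 7: leading byte 0xF1 = 11110001 → 4-byte char #3 = F1 81 91 A5.
Offset 11: leading byte 0xDD = 11011101 → 2-byte char #4 = DD 91.
Offset 13: leading byte 0xE1 = 11100001 → 3-byte char #5 = E1 83 83.
Offset 16: leading byte 0xF1 = 11110001 → 4-byte char #6 = F1 94 A5 81.
Offset 20: leading byte 0x66 = 01100110 → 1-byte char #7 = 66.
Leading byte 0x66 = 01100110 matches 0xxxxxxx → 1-byte sequence.
Byte 1: 0x66 = 01100110, payload 1100110 (7 bits).
Concatenate: 1100110 = 0x66 (7 bits → U+0066).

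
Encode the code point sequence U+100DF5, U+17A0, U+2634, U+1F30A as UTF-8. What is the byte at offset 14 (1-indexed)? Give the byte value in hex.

0x8A

1-indexed offset 14 is 0-indexed offset 13.
U+100DF5 → 4-byte form F4 80 B7 B5 at offsets 0–3.
U+17A0 → 3-byte form E1 9E A0 at offsets 4–6.
U+2634 → 3-byte form E2 98 B4 at offsets 7–9.
U+1F30A → 4-byte form F0 9F 8C 8A at offsets 10–13.
Offset 13 falls in char 4's range; it's byte 4 of F0 9F 8C 8A = 0x8A.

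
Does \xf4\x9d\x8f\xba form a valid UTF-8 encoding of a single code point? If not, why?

Leading byte 0xF4 = 11110100 → 4-byte form.
Payload = 0x11D3FA, which exceeds U+10FFFF, the maximum Unicode code point. (Leading bytes F5–FF, or F4 followed by ≥ 0x90, are invalid.)

invalid (encodes a value above U+10FFFF)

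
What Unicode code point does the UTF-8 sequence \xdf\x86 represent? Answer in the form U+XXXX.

U+07C6

Leading byte 0xDF = 11011111 matches 110xxxxx → 2-byte sequence.
Byte 1: 0xDF = 11011111, payload 11111 (5 bits).
Byte 2: 0x86 = 10000110 (10xxxxxx ✓), payload 000110.
Concatenate: 11111000110 = 0x7C6 (11 bits → U+07C6).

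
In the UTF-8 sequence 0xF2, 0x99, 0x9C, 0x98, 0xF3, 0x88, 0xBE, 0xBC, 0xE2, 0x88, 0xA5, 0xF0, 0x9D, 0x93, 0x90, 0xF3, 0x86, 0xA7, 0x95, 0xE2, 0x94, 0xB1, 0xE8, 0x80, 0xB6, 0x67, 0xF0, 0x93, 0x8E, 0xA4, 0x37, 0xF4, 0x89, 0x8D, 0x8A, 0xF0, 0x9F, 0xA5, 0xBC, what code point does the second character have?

U+C8FBC

Offset 0: leading byte 0xF2 = 11110010 → 4-byte char #1 = F2 99 9C 98.
Offset 4: leading byte 0xF3 = 11110011 → 4-byte char #2 = F3 88 BE BC.
Leading byte 0xF3 = 11110011 matches 11110xxx → 4-byte sequence.
Byte 1: 0xF3 = 11110011, payload 011 (3 bits).
Byte 2: 0x88 = 10001000 (10xxxxxx ✓), payload 001000.
Byte 3: 0xBE = 10111110 (10xxxxxx ✓), payload 111110.
Byte 4: 0xBC = 10111100 (10xxxxxx ✓), payload 111100.
Concatenate: 011001000111110111100 = 0xC8FBC (21 bits → U+C8FBC).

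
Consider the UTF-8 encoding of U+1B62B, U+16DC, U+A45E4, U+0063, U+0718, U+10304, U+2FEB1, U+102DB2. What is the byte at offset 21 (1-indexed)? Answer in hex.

1-indexed offset 21 is 0-indexed offset 20.
U+1B62B → 4-byte form F0 9B 98 AB at offsets 0–3.
U+16DC → 3-byte form E1 9B 9C at offsets 4–6.
U+A45E4 → 4-byte form F2 A4 97 A4 at offsets 7–10.
U+0063 → 1-byte form 63 at offsets 11–11.
U+0718 → 2-byte form DC 98 at offsets 12–13.
U+10304 → 4-byte form F0 90 8C 84 at offsets 14–17.
U+2FEB1 → 4-byte form F0 AF BA B1 at offsets 18–21.
Offset 20 falls in char 7's range; it's byte 3 of F0 AF BA B1 = 0xBA.

0xBA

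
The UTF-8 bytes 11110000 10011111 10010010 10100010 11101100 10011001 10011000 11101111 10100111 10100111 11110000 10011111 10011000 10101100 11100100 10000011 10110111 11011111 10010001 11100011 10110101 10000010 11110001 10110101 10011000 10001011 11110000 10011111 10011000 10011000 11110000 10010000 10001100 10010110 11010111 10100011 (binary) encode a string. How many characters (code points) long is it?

Byte at offset 0: 0xF0 = 11110000 → 4-byte char (#1). Advance 4.
Byte at offset 4: 0xEC = 11101100 → 3-byte char (#2). Advance 3.
Byte at offset 7: 0xEF = 11101111 → 3-byte char (#3). Advance 3.
Byte at offset 10: 0xF0 = 11110000 → 4-byte char (#4). Advance 4.
Byte at offset 14: 0xE4 = 11100100 → 3-byte char (#5). Advance 3.
Byte at offset 17: 0xDF = 11011111 → 2-byte char (#6). Advance 2.
Byte at offset 19: 0xE3 = 11100011 → 3-byte char (#7). Advance 3.
Byte at offset 22: 0xF1 = 11110001 → 4-byte char (#8). Advance 4.
Byte at offset 26: 0xF0 = 11110000 → 4-byte char (#9). Advance 4.
Byte at offset 30: 0xF0 = 11110000 → 4-byte char (#10). Advance 4.
Byte at offset 34: 0xD7 = 11010111 → 2-byte char (#11). Advance 2.
Reached end at offset 36 after 11 code points.

11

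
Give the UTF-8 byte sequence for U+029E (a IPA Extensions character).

CA 9E

U+029E = 0x29E = 670 decimal. In range U+0080–U+07FF → 2-byte form: 110xxxxx 10xxxxxx.
Binary (11 bits): 01010011110.
Split 5+6: 01010 | 011110.
Byte 1: 11001010 = 0xCA.
Byte 2: 10011110 = 0x9E.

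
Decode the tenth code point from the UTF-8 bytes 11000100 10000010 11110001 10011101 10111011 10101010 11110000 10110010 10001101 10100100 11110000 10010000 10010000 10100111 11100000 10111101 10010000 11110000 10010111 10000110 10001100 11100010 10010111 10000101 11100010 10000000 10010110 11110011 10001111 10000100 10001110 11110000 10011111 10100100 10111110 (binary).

U+1F93E

Offset 0: leading byte 0xC4 = 11000100 → 2-byte char #1 = C4 82.
Offset 2: leading byte 0xF1 = 11110001 → 4-byte char #2 = F1 9D BB AA.
Offset 6: leading byte 0xF0 = 11110000 → 4-byte char #3 = F0 B2 8D A4.
Offset 10: leading byte 0xF0 = 11110000 → 4-byte char #4 = F0 90 90 A7.
Offset 14: leading byte 0xE0 = 11100000 → 3-byte char #5 = E0 BD 90.
Offset 17: leading byte 0xF0 = 11110000 → 4-byte char #6 = F0 97 86 8C.
Offset 21: leading byte 0xE2 = 11100010 → 3-byte char #7 = E2 97 85.
Offset 24: leading byte 0xE2 = 11100010 → 3-byte char #8 = E2 80 96.
Offset 27: leading byte 0xF3 = 11110011 → 4-byte char #9 = F3 8F 84 8E.
Offset 31: leading byte 0xF0 = 11110000 → 4-byte char #10 = F0 9F A4 BE.
Leading byte 0xF0 = 11110000 matches 11110xxx → 4-byte sequence.
Byte 1: 0xF0 = 11110000, payload 000 (3 bits).
Byte 2: 0x9F = 10011111 (10xxxxxx ✓), payload 011111.
Byte 3: 0xA4 = 10100100 (10xxxxxx ✓), payload 100100.
Byte 4: 0xBE = 10111110 (10xxxxxx ✓), payload 111110.
Concatenate: 000011111100100111110 = 0x1F93E (21 bits → U+1F93E).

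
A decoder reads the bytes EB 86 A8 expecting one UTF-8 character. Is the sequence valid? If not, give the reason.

valid

Leading byte 0xEB = 11101011 → 3-byte form.
Continuation bytes 0x86=10000110, 0xA8=10101000 all match 10xxxxxx.
Decoded value 0xB1A8 is ≥ 0x800 (shortest form) and not a surrogate.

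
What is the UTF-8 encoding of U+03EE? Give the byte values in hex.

U+03EE = 0x3EE = 1006 decimal. In range U+0080–U+07FF → 2-byte form: 110xxxxx 10xxxxxx.
Binary (11 bits): 01111101110.
Split 5+6: 01111 | 101110.
Byte 1: 11001111 = 0xCF.
Byte 2: 10101110 = 0xAE.

CF AE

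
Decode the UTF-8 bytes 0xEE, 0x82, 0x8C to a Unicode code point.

Leading byte 0xEE = 11101110 matches 1110xxxx → 3-byte sequence.
Byte 1: 0xEE = 11101110, payload 1110 (4 bits).
Byte 2: 0x82 = 10000010 (10xxxxxx ✓), payload 000010.
Byte 3: 0x8C = 10001100 (10xxxxxx ✓), payload 001100.
Concatenate: 1110000010001100 = 0xE08C (16 bits → U+E08C).

U+E08C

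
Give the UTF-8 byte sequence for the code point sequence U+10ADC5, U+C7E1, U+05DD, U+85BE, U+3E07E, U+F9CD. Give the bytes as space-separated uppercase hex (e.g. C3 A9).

U+10ADC5: 4-byte form → F4 8A B7 85.
U+C7E1: 3-byte form → EC 9F A1.
U+05DD: 2-byte form → D7 9D.
U+85BE: 3-byte form → E8 96 BE.
U+3E07E: 4-byte form → F0 BE 81 BE.
U+F9CD: 3-byte form → EF A7 8D.
Concatenated (19 bytes): F4 8A B7 85 EC 9F A1 D7 9D E8 96 BE F0 BE 81 BE EF A7 8D.

F4 8A B7 85 EC 9F A1 D7 9D E8 96 BE F0 BE 81 BE EF A7 8D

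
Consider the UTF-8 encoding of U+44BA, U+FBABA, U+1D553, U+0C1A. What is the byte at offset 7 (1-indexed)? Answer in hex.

1-indexed offset 7 is 0-indexed offset 6.
U+44BA → 3-byte form E4 92 BA at offsets 0–2.
U+FBABA → 4-byte form F3 BB AA BA at offsets 3–6.
Offset 6 falls in char 2's range; it's byte 4 of F3 BB AA BA = 0xBA.

0xBA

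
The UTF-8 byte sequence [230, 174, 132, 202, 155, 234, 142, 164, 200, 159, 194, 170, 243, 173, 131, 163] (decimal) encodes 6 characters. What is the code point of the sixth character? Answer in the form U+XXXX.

U+ED0E3

Offset 0: leading byte 0xE6 = 11100110 → 3-byte char #1 = E6 AE 84.
Offset 3: leading byte 0xCA = 11001010 → 2-byte char #2 = CA 9B.
Offset 5: leading byte 0xEA = 11101010 → 3-byte char #3 = EA 8E A4.
Offset 8: leading byte 0xC8 = 11001000 → 2-byte char #4 = C8 9F.
Offset 10: leading byte 0xC2 = 11000010 → 2-byte char #5 = C2 AA.
Offset 12: leading byte 0xF3 = 11110011 → 4-byte char #6 = F3 AD 83 A3.
Leading byte 0xF3 = 11110011 matches 11110xxx → 4-byte sequence.
Byte 1: 0xF3 = 11110011, payload 011 (3 bits).
Byte 2: 0xAD = 10101101 (10xxxxxx ✓), payload 101101.
Byte 3: 0x83 = 10000011 (10xxxxxx ✓), payload 000011.
Byte 4: 0xA3 = 10100011 (10xxxxxx ✓), payload 100011.
Concatenate: 011101101000011100011 = 0xED0E3 (21 bits → U+ED0E3).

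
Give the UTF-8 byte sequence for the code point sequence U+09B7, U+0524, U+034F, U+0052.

E0 A6 B7 D4 A4 CD 8F 52

U+09B7: 3-byte form → E0 A6 B7.
U+0524: 2-byte form → D4 A4.
U+034F: 2-byte form → CD 8F.
U+0052: 1-byte form → 52.
Concatenated (8 bytes): E0 A6 B7 D4 A4 CD 8F 52.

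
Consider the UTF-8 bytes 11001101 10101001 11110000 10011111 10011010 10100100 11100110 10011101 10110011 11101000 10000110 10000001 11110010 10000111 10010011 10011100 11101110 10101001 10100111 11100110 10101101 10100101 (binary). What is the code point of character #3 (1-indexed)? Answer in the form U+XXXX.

U+6773

Offset 0: leading byte 0xCD = 11001101 → 2-byte char #1 = CD A9.
Offset 2: leading byte 0xF0 = 11110000 → 4-byte char #2 = F0 9F 9A A4.
Offset 6: leading byte 0xE6 = 11100110 → 3-byte char #3 = E6 9D B3.
Leading byte 0xE6 = 11100110 matches 1110xxxx → 3-byte sequence.
Byte 1: 0xE6 = 11100110, payload 0110 (4 bits).
Byte 2: 0x9D = 10011101 (10xxxxxx ✓), payload 011101.
Byte 3: 0xB3 = 10110011 (10xxxxxx ✓), payload 110011.
Concatenate: 0110011101110011 = 0x6773 (16 bits → U+6773).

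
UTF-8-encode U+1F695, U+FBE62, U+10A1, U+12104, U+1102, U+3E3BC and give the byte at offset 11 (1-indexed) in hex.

0xA1

1-indexed offset 11 is 0-indexed offset 10.
U+1F695 → 4-byte form F0 9F 9A 95 at offsets 0–3.
U+FBE62 → 4-byte form F3 BB B9 A2 at offsets 4–7.
U+10A1 → 3-byte form E1 82 A1 at offsets 8–10.
Offset 10 falls in char 3's range; it's byte 3 of E1 82 A1 = 0xA1.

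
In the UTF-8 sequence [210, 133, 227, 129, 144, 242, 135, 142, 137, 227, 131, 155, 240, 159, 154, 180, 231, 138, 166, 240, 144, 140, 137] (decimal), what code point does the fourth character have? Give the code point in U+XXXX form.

Offset 0: leading byte 0xD2 = 11010010 → 2-byte char #1 = D2 85.
Offset 2: leading byte 0xE3 = 11100011 → 3-byte char #2 = E3 81 90.
Offset 5: leading byte 0xF2 = 11110010 → 4-byte char #3 = F2 87 8E 89.
Offset 9: leading byte 0xE3 = 11100011 → 3-byte char #4 = E3 83 9B.
Leading byte 0xE3 = 11100011 matches 1110xxxx → 3-byte sequence.
Byte 1: 0xE3 = 11100011, payload 0011 (4 bits).
Byte 2: 0x83 = 10000011 (10xxxxxx ✓), payload 000011.
Byte 3: 0x9B = 10011011 (10xxxxxx ✓), payload 011011.
Concatenate: 0011000011011011 = 0x30DB (16 bits → U+30DB).

U+30DB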